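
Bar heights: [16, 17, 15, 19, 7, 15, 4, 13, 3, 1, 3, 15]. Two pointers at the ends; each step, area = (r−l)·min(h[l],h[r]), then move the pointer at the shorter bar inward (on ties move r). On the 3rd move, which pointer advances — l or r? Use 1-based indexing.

l=1 r=12: min(16,15)*11=165 best=165 *, r--
l=1 r=11: min(16,3)*10=30 best=165, r--
l=1 r=10: min(16,1)*9=9 best=165, r--

r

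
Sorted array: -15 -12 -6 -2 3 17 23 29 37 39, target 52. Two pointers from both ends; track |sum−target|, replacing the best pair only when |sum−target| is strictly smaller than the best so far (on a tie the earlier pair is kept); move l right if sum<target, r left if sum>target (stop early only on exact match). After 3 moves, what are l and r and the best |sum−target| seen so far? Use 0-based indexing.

l=3, r=9, best |Δ|=19

l=0 r=9: -15+39=24 d=28 *, l++
l=1 r=9: -12+39=27 d=25 *, l++
l=2 r=9: -6+39=33 d=19 *, l++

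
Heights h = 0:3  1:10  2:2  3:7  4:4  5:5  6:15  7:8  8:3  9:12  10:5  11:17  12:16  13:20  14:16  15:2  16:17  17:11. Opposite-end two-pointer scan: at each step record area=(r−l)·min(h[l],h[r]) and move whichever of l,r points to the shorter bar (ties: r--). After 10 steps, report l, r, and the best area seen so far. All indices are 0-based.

l=0 r=17: min(3,11)*17=51 best=51 *, l++
l=1 r=17: min(10,11)*16=160 best=160 *, l++
l=2 r=17: min(2,11)*15=30 best=160, l++
l=3 r=17: min(7,11)*14=98 best=160, l++
l=4 r=17: min(4,11)*13=52 best=160, l++
l=5 r=17: min(5,11)*12=60 best=160, l++
l=6 r=17: min(15,11)*11=121 best=160, r--
l=6 r=16: min(15,17)*10=150 best=160, l++
l=7 r=16: min(8,17)*9=72 best=160, l++
l=8 r=16: min(3,17)*8=24 best=160, l++

l=9, r=16, best area=160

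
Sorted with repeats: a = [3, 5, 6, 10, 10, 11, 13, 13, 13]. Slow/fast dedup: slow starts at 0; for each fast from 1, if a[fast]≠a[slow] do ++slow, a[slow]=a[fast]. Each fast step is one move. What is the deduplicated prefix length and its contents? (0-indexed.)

(s=0,f=1) a[fast]=5≠a[slow]=3 write a[1]=5 → slow++,fast++
(s=1,f=2) a[fast]=6≠a[slow]=5 write a[2]=6 → slow++,fast++
(s=2,f=3) a[fast]=10≠a[slow]=6 write a[3]=10 → slow++,fast++
(s=3,f=4) a[fast]=10=a[slow] dup → fast++
(s=3,f=5) a[fast]=11≠a[slow]=10 write a[4]=11 → slow++,fast++
(s=4,f=6) a[fast]=13≠a[slow]=11 write a[5]=13 → slow++,fast++
(s=5,f=7) a[fast]=13=a[slow] dup → fast++
(s=5,f=8) a[fast]=13=a[slow] dup → fast++

length 6; prefix = [3, 5, 6, 10, 11, 13]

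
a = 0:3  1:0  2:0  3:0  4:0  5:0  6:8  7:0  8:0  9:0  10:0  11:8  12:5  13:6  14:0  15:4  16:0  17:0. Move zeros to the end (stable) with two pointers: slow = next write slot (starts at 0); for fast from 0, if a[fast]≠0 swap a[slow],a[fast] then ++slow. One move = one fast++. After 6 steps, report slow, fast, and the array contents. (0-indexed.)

slow=1, fast=6, a=[3, 0, 0, 0, 0, 0, 8, 0, 0, 0, 0, 8, 5, 6, 0, 4, 0, 0]

slow=0 fast=0: a[fast]=3≠0 swap→a[0]=3, slow++,fast++
slow=1 fast=1: a[fast]=0, fast++
slow=1 fast=2: a[fast]=0, fast++
slow=1 fast=3: a[fast]=0, fast++
slow=1 fast=4: a[fast]=0, fast++
slow=1 fast=5: a[fast]=0, fast++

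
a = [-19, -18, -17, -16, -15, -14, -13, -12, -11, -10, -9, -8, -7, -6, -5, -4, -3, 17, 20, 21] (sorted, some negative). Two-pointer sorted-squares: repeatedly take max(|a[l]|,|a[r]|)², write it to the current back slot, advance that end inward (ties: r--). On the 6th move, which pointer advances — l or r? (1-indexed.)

l

[1,20] |-19|<=|21| out[20]=441 → r--
[1,19] |-19|<=|20| out[19]=400 → r--
[1,18] |-19|>|17| out[18]=361 → l++
[2,18] |-18|>|17| out[17]=324 → l++
[3,18] |-17|<=|17| out[16]=289 → r--
[3,17] |-17|>|-3| out[15]=289 → l++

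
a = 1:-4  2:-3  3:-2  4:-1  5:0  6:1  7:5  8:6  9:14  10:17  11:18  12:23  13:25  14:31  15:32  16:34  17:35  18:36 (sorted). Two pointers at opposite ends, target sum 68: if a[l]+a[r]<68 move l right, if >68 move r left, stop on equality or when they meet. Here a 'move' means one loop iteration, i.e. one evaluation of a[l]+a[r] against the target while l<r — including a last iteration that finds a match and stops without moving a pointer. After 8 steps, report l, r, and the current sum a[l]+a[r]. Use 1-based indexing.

l=9, r=18, sum=50

l=1 r=18: -4+36=32 <68, l++
l=2 r=18: -3+36=33 <68, l++
l=3 r=18: -2+36=34 <68, l++
l=4 r=18: -1+36=35 <68, l++
l=5 r=18: 0+36=36 <68, l++
l=6 r=18: 1+36=37 <68, l++
l=7 r=18: 5+36=41 <68, l++
l=8 r=18: 6+36=42 <68, l++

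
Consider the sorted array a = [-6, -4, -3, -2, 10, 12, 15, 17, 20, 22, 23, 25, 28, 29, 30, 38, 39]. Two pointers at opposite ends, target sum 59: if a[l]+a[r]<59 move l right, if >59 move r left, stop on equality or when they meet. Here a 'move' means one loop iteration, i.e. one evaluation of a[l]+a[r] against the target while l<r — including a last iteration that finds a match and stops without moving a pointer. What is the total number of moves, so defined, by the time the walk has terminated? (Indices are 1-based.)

9 moves

[1,17] -6+39=33 <59 → l++
[2,17] -4+39=35 <59 → l++
[3,17] -3+39=36 <59 → l++
[4,17] -2+39=37 <59 → l++
[5,17] 10+39=49 <59 → l++
[6,17] 12+39=51 <59 → l++
[7,17] 15+39=54 <59 → l++
[8,17] 17+39=56 <59 → l++
[9,17] 20+39=59 → found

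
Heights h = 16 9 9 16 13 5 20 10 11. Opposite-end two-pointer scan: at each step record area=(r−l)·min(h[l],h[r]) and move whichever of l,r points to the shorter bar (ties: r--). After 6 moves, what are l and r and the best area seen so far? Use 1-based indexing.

[1,9] min(16,11)*8=88 best=88 * → r--
[1,8] min(16,10)*7=70 best=88 → r--
[1,7] min(16,20)*6=96 best=96 * → l++
[2,7] min(9,20)*5=45 best=96 → l++
[3,7] min(9,20)*4=36 best=96 → l++
[4,7] min(16,20)*3=48 best=96 → l++

l=5, r=7, best area=96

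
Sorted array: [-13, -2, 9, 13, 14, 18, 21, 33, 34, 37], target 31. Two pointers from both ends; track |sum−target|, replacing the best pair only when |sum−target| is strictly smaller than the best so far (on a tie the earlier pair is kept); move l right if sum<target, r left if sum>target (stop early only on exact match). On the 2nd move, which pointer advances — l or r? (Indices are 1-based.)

[1,10] -13+37=24 d=7 * → l++
[2,10] -2+37=35 d=4 * → r--

r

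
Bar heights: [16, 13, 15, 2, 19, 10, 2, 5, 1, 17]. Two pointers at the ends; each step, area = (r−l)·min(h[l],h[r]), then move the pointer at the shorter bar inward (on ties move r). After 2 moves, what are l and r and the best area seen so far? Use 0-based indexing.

l=0 r=9: min(16,17)*9=144 best=144 *, l++
l=1 r=9: min(13,17)*8=104 best=144, l++

l=2, r=9, best area=144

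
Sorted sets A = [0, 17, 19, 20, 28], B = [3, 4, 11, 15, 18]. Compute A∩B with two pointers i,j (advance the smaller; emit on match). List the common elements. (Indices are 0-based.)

[i=0,j=0] 0<3 → i++
[i=1,j=0] 17>3 → j++
[i=1,j=1] 17>4 → j++
[i=1,j=2] 17>11 → j++
[i=1,j=3] 17>15 → j++
[i=1,j=4] 17<18 → i++
[i=2,j=4] 19>18 → j++

intersection = []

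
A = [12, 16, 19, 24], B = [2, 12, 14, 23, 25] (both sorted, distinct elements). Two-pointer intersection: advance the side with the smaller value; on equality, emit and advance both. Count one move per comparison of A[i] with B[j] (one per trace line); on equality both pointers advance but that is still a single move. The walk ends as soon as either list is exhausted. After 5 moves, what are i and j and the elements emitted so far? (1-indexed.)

i=1 j=1: 12>2, j++
i=1 j=2: 12==12 emit, i++,j++
i=2 j=3: 16>14, j++
i=2 j=4: 16<23, i++
i=3 j=4: 19<23, i++

i=4, j=4, emitted=[12]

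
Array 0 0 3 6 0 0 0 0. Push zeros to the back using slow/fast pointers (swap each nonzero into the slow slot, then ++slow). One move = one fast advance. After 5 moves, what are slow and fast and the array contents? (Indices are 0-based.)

slow=2, fast=5, a=[3, 6, 0, 0, 0, 0, 0, 0]

slow=0 fast=0: a[fast]=0, fast++
slow=0 fast=1: a[fast]=0, fast++
slow=0 fast=2: a[fast]=3≠0 swap→a[0]=3, slow++,fast++
slow=1 fast=3: a[fast]=6≠0 swap→a[1]=6, slow++,fast++
slow=2 fast=4: a[fast]=0, fast++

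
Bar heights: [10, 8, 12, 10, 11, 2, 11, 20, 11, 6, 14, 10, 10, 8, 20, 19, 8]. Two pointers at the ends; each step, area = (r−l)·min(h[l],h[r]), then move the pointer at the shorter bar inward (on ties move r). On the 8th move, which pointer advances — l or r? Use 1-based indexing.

[1,17] min(10,8)*16=128 best=128 * → r--
[1,16] min(10,19)*15=150 best=150 * → l++
[2,16] min(8,19)*14=112 best=150 → l++
[3,16] min(12,19)*13=156 best=156 * → l++
[4,16] min(10,19)*12=120 best=156 → l++
[5,16] min(11,19)*11=121 best=156 → l++
[6,16] min(2,19)*10=20 best=156 → l++
[7,16] min(11,19)*9=99 best=156 → l++

l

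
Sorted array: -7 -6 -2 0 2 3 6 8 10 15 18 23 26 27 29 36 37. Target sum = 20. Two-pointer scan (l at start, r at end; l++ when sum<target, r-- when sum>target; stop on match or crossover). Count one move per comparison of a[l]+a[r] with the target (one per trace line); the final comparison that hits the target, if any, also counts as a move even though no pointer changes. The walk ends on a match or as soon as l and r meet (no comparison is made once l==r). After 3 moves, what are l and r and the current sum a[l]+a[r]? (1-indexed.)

l=1, r=14, sum=20

[1,17] -7+37=30 >20 → r--
[1,16] -7+36=29 >20 → r--
[1,15] -7+29=22 >20 → r--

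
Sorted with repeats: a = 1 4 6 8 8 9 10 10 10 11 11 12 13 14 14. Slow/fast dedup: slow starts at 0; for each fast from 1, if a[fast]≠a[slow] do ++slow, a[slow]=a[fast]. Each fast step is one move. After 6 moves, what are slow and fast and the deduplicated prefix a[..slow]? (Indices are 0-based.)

slow=0 fast=1: a[fast]=4≠a[slow]=1 write a[1]=4, slow++,fast++
slow=1 fast=2: a[fast]=6≠a[slow]=4 write a[2]=6, slow++,fast++
slow=2 fast=3: a[fast]=8≠a[slow]=6 write a[3]=8, slow++,fast++
slow=3 fast=4: a[fast]=8=a[slow] dup, fast++
slow=3 fast=5: a[fast]=9≠a[slow]=8 write a[4]=9, slow++,fast++
slow=4 fast=6: a[fast]=10≠a[slow]=9 write a[5]=10, slow++,fast++

slow=5, fast=7, prefix=[1, 4, 6, 8, 9, 10]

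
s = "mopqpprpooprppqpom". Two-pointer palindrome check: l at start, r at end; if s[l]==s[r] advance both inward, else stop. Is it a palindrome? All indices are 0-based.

l=0 r=17: 'm'=='m', l++,r--
l=1 r=16: 'o'=='o', l++,r--
l=2 r=15: 'p'=='p', l++,r--
l=3 r=14: 'q'=='q', l++,r--
l=4 r=13: 'p'=='p', l++,r--
l=5 r=12: 'p'=='p', l++,r--
l=6 r=11: 'r'=='r', l++,r--
l=7 r=10: 'p'=='p', l++,r--
l=8 r=9: 'o'=='o', l++,r--

palindrome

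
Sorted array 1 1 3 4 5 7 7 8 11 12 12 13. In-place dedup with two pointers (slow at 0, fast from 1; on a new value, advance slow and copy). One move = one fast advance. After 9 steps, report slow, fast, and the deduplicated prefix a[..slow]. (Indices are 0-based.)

slow=7, fast=10, prefix=[1, 3, 4, 5, 7, 8, 11, 12]

(s=0,f=1) a[fast]=1=a[slow] dup → fast++
(s=0,f=2) a[fast]=3≠a[slow]=1 write a[1]=3 → slow++,fast++
(s=1,f=3) a[fast]=4≠a[slow]=3 write a[2]=4 → slow++,fast++
(s=2,f=4) a[fast]=5≠a[slow]=4 write a[3]=5 → slow++,fast++
(s=3,f=5) a[fast]=7≠a[slow]=5 write a[4]=7 → slow++,fast++
(s=4,f=6) a[fast]=7=a[slow] dup → fast++
(s=4,f=7) a[fast]=8≠a[slow]=7 write a[5]=8 → slow++,fast++
(s=5,f=8) a[fast]=11≠a[slow]=8 write a[6]=11 → slow++,fast++
(s=6,f=9) a[fast]=12≠a[slow]=11 write a[7]=12 → slow++,fast++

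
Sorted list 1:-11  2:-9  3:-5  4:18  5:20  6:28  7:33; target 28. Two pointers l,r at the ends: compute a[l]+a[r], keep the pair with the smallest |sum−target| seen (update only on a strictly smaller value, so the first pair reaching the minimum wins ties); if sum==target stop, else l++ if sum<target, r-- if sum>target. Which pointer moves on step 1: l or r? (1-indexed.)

l

l=1 r=7: -11+33=22 d=6 *, l++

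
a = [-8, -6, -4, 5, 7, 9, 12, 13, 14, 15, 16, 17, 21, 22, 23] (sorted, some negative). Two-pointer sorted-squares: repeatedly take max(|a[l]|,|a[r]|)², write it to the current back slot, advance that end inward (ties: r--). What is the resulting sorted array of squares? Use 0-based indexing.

[16, 25, 36, 49, 64, 81, 144, 169, 196, 225, 256, 289, 441, 484, 529]

l=0 r=14: |-8|<=|23| out[14]=529, r--
l=0 r=13: |-8|<=|22| out[13]=484, r--
l=0 r=12: |-8|<=|21| out[12]=441, r--
l=0 r=11: |-8|<=|17| out[11]=289, r--
l=0 r=10: |-8|<=|16| out[10]=256, r--
l=0 r=9: |-8|<=|15| out[9]=225, r--
l=0 r=8: |-8|<=|14| out[8]=196, r--
l=0 r=7: |-8|<=|13| out[7]=169, r--
l=0 r=6: |-8|<=|12| out[6]=144, r--
l=0 r=5: |-8|<=|9| out[5]=81, r--
l=0 r=4: |-8|>|7| out[4]=64, l++
l=1 r=4: |-6|<=|7| out[3]=49, r--
l=1 r=3: |-6|>|5| out[2]=36, l++
l=2 r=3: |-4|<=|5| out[1]=25, r--
l=2 r=2: |-4|<=|-4| out[0]=16, r--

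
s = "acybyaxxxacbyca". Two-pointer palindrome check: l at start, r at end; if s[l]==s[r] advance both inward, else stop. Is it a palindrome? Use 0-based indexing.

[0,14] 'a'=='a' → l++,r--
[1,13] 'c'=='c' → l++,r--
[2,12] 'y'=='y' → l++,r--
[3,11] 'b'=='b' → l++,r--
[4,10] 'y'!='c' → stop

not a palindrome (mismatch at 4,10)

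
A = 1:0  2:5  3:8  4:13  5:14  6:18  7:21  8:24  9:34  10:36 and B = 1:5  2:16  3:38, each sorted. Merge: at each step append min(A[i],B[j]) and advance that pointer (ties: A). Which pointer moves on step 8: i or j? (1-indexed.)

i

[i=1,j=1] A[i]=0<=B[j]=5 take 0 → i++
[i=2,j=1] A[i]=5<=B[j]=5 take 5 → i++
[i=3,j=1] A[i]=8>B[j]=5 take 5 → j++
[i=3,j=2] A[i]=8<=B[j]=16 take 8 → i++
[i=4,j=2] A[i]=13<=B[j]=16 take 13 → i++
[i=5,j=2] A[i]=14<=B[j]=16 take 14 → i++
[i=6,j=2] A[i]=18>B[j]=16 take 16 → j++
[i=6,j=3] A[i]=18<=B[j]=38 take 18 → i++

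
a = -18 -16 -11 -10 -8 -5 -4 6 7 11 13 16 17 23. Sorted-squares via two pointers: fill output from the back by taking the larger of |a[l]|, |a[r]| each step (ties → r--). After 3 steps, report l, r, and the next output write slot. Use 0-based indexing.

l=1, r=11, next write slot=10

l=0 r=13: |-18|<=|23| out[13]=529, r--
l=0 r=12: |-18|>|17| out[12]=324, l++
l=1 r=12: |-16|<=|17| out[11]=289, r--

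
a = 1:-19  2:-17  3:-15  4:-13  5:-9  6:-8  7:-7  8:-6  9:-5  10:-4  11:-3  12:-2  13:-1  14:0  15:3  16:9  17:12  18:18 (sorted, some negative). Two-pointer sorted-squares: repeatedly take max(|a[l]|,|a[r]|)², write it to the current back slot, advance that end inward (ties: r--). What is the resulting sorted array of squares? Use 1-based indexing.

l=1 r=18: |-19|>|18| out[18]=361, l++
l=2 r=18: |-17|<=|18| out[17]=324, r--
l=2 r=17: |-17|>|12| out[16]=289, l++
l=3 r=17: |-15|>|12| out[15]=225, l++
l=4 r=17: |-13|>|12| out[14]=169, l++
l=5 r=17: |-9|<=|12| out[13]=144, r--
l=5 r=16: |-9|<=|9| out[12]=81, r--
l=5 r=15: |-9|>|3| out[11]=81, l++
l=6 r=15: |-8|>|3| out[10]=64, l++
l=7 r=15: |-7|>|3| out[9]=49, l++
l=8 r=15: |-6|>|3| out[8]=36, l++
l=9 r=15: |-5|>|3| out[7]=25, l++
l=10 r=15: |-4|>|3| out[6]=16, l++
l=11 r=15: |-3|<=|3| out[5]=9, r--
l=11 r=14: |-3|>|0| out[4]=9, l++
l=12 r=14: |-2|>|0| out[3]=4, l++
l=13 r=14: |-1|>|0| out[2]=1, l++
l=14 r=14: |0|<=|0| out[1]=0, r--

[0, 1, 4, 9, 9, 16, 25, 36, 49, 64, 81, 81, 144, 169, 225, 289, 324, 361]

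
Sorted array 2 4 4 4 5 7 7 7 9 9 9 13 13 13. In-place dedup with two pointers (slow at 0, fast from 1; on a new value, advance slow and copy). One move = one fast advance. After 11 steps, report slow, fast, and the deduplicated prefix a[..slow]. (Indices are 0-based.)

(s=0,f=1) a[fast]=4≠a[slow]=2 write a[1]=4 → slow++,fast++
(s=1,f=2) a[fast]=4=a[slow] dup → fast++
(s=1,f=3) a[fast]=4=a[slow] dup → fast++
(s=1,f=4) a[fast]=5≠a[slow]=4 write a[2]=5 → slow++,fast++
(s=2,f=5) a[fast]=7≠a[slow]=5 write a[3]=7 → slow++,fast++
(s=3,f=6) a[fast]=7=a[slow] dup → fast++
(s=3,f=7) a[fast]=7=a[slow] dup → fast++
(s=3,f=8) a[fast]=9≠a[slow]=7 write a[4]=9 → slow++,fast++
(s=4,f=9) a[fast]=9=a[slow] dup → fast++
(s=4,f=10) a[fast]=9=a[slow] dup → fast++
(s=4,f=11) a[fast]=13≠a[slow]=9 write a[5]=13 → slow++,fast++

slow=5, fast=12, prefix=[2, 4, 5, 7, 9, 13]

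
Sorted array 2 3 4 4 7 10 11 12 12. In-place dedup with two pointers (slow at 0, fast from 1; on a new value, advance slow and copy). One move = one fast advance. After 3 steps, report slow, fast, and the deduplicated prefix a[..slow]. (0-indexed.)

slow=0 fast=1: a[fast]=3≠a[slow]=2 write a[1]=3, slow++,fast++
slow=1 fast=2: a[fast]=4≠a[slow]=3 write a[2]=4, slow++,fast++
slow=2 fast=3: a[fast]=4=a[slow] dup, fast++

slow=2, fast=4, prefix=[2, 3, 4]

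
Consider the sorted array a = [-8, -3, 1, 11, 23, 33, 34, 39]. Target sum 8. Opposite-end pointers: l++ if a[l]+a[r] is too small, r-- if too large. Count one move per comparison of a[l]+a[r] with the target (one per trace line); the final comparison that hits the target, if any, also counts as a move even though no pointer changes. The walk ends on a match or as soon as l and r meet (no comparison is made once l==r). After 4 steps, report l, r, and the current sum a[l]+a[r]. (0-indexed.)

[0,7] -8+39=31 >8 → r--
[0,6] -8+34=26 >8 → r--
[0,5] -8+33=25 >8 → r--
[0,4] -8+23=15 >8 → r--

l=0, r=3, sum=3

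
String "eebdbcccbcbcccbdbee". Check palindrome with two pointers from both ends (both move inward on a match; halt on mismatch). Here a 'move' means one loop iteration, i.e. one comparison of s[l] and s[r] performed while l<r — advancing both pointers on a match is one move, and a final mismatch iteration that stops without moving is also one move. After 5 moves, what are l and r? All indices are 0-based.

l=0 r=18: 'e'=='e', l++,r--
l=1 r=17: 'e'=='e', l++,r--
l=2 r=16: 'b'=='b', l++,r--
l=3 r=15: 'd'=='d', l++,r--
l=4 r=14: 'b'=='b', l++,r--

l=5, r=13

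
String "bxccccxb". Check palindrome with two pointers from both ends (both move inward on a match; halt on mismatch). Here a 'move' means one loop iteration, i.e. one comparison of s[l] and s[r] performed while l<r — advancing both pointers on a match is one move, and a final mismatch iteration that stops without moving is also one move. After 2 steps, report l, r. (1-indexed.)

l=3, r=6

[1,8] 'b'=='b' → l++,r--
[2,7] 'x'=='x' → l++,r--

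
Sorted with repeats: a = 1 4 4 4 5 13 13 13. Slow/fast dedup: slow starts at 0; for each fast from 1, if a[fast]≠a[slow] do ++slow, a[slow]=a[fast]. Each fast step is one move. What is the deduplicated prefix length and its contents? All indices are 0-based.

length 4; prefix = [1, 4, 5, 13]

slow=0 fast=1: a[fast]=4≠a[slow]=1 write a[1]=4, slow++,fast++
slow=1 fast=2: a[fast]=4=a[slow] dup, fast++
slow=1 fast=3: a[fast]=4=a[slow] dup, fast++
slow=1 fast=4: a[fast]=5≠a[slow]=4 write a[2]=5, slow++,fast++
slow=2 fast=5: a[fast]=13≠a[slow]=5 write a[3]=13, slow++,fast++
slow=3 fast=6: a[fast]=13=a[slow] dup, fast++
slow=3 fast=7: a[fast]=13=a[slow] dup, fast++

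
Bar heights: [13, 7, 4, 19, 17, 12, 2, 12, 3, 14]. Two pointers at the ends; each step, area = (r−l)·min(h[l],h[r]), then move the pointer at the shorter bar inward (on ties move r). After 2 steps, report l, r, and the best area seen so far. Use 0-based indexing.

l=0 r=9: min(13,14)*9=117 best=117 *, l++
l=1 r=9: min(7,14)*8=56 best=117, l++

l=2, r=9, best area=117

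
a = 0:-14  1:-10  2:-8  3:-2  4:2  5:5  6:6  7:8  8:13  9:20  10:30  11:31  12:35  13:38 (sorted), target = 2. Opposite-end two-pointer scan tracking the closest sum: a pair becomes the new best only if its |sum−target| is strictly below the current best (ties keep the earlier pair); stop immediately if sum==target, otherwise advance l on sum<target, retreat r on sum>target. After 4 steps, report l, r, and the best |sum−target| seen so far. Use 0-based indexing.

l=0, r=9, best |Δ|=14

[0,13] -14+38=24 d=22 * → r--
[0,12] -14+35=21 d=19 * → r--
[0,11] -14+31=17 d=15 * → r--
[0,10] -14+30=16 d=14 * → r--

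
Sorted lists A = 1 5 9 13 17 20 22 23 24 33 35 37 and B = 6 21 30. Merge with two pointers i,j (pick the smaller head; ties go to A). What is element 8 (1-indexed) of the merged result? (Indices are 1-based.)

merged[8] = 21

[i=1,j=1] A[i]=1<=B[j]=6 take 1 → i++
[i=2,j=1] A[i]=5<=B[j]=6 take 5 → i++
[i=3,j=1] A[i]=9>B[j]=6 take 6 → j++
[i=3,j=2] A[i]=9<=B[j]=21 take 9 → i++
[i=4,j=2] A[i]=13<=B[j]=21 take 13 → i++
[i=5,j=2] A[i]=17<=B[j]=21 take 17 → i++
[i=6,j=2] A[i]=20<=B[j]=21 take 20 → i++
[i=7,j=2] A[i]=22>B[j]=21 take 21 → j++
[i=7,j=3] A[i]=22<=B[j]=30 take 22 → i++
[i=8,j=3] A[i]=23<=B[j]=30 take 23 → i++
[i=9,j=3] A[i]=24<=B[j]=30 take 24 → i++
[i=10,j=3] A[i]=33>B[j]=30 take 30 → j++
[i=10,j=4] B done, take A[i]=33 → i++
[i=11,j=4] B done, take A[i]=35 → i++
[i=12,j=4] B done, take A[i]=37 → i++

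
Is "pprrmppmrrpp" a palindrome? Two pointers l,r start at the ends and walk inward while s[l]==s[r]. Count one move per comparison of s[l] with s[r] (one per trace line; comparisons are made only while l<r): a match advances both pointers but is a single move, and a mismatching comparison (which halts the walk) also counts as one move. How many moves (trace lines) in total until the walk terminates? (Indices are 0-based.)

6 moves

[0,11] 'p'=='p' → l++,r--
[1,10] 'p'=='p' → l++,r--
[2,9] 'r'=='r' → l++,r--
[3,8] 'r'=='r' → l++,r--
[4,7] 'm'=='m' → l++,r--
[5,6] 'p'=='p' → l++,r--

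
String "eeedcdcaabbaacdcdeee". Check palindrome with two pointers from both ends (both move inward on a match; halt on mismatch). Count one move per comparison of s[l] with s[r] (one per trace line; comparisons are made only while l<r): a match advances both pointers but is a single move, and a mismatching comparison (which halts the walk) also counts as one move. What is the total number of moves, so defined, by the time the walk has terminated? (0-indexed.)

l=0 r=19: 'e'=='e', l++,r--
l=1 r=18: 'e'=='e', l++,r--
l=2 r=17: 'e'=='e', l++,r--
l=3 r=16: 'd'=='d', l++,r--
l=4 r=15: 'c'=='c', l++,r--
l=5 r=14: 'd'=='d', l++,r--
l=6 r=13: 'c'=='c', l++,r--
l=7 r=12: 'a'=='a', l++,r--
l=8 r=11: 'a'=='a', l++,r--
l=9 r=10: 'b'=='b', l++,r--

10 moves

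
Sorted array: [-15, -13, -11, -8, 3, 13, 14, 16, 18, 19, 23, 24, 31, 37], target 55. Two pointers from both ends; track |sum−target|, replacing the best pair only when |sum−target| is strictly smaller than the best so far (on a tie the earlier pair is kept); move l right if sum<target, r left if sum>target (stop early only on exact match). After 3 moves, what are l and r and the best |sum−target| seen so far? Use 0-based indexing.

l=3, r=13, best |Δ|=29

l=0 r=13: -15+37=22 d=33 *, l++
l=1 r=13: -13+37=24 d=31 *, l++
l=2 r=13: -11+37=26 d=29 *, l++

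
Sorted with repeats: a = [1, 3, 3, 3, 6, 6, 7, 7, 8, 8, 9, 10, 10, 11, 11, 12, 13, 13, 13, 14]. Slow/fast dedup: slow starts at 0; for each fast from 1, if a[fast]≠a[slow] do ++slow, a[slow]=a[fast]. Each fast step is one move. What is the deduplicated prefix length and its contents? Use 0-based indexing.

length 11; prefix = [1, 3, 6, 7, 8, 9, 10, 11, 12, 13, 14]

slow=0 fast=1: a[fast]=3≠a[slow]=1 write a[1]=3, slow++,fast++
slow=1 fast=2: a[fast]=3=a[slow] dup, fast++
slow=1 fast=3: a[fast]=3=a[slow] dup, fast++
slow=1 fast=4: a[fast]=6≠a[slow]=3 write a[2]=6, slow++,fast++
slow=2 fast=5: a[fast]=6=a[slow] dup, fast++
slow=2 fast=6: a[fast]=7≠a[slow]=6 write a[3]=7, slow++,fast++
slow=3 fast=7: a[fast]=7=a[slow] dup, fast++
slow=3 fast=8: a[fast]=8≠a[slow]=7 write a[4]=8, slow++,fast++
slow=4 fast=9: a[fast]=8=a[slow] dup, fast++
slow=4 fast=10: a[fast]=9≠a[slow]=8 write a[5]=9, slow++,fast++
slow=5 fast=11: a[fast]=10≠a[slow]=9 write a[6]=10, slow++,fast++
slow=6 fast=12: a[fast]=10=a[slow] dup, fast++
slow=6 fast=13: a[fast]=11≠a[slow]=10 write a[7]=11, slow++,fast++
slow=7 fast=14: a[fast]=11=a[slow] dup, fast++
slow=7 fast=15: a[fast]=12≠a[slow]=11 write a[8]=12, slow++,fast++
slow=8 fast=16: a[fast]=13≠a[slow]=12 write a[9]=13, slow++,fast++
slow=9 fast=17: a[fast]=13=a[slow] dup, fast++
slow=9 fast=18: a[fast]=13=a[slow] dup, fast++
slow=9 fast=19: a[fast]=14≠a[slow]=13 write a[10]=14, slow++,fast++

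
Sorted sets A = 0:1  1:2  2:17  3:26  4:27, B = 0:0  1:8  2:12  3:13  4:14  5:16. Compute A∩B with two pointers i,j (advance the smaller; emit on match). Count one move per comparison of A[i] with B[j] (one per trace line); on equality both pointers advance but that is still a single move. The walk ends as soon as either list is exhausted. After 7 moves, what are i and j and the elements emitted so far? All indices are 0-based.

i=0 j=0: 1>0, j++
i=0 j=1: 1<8, i++
i=1 j=1: 2<8, i++
i=2 j=1: 17>8, j++
i=2 j=2: 17>12, j++
i=2 j=3: 17>13, j++
i=2 j=4: 17>14, j++

i=2, j=5, emitted=[]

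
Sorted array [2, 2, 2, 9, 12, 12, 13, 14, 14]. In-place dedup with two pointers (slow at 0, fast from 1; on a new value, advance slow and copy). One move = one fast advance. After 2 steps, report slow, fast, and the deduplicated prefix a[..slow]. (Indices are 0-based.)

slow=0, fast=3, prefix=[2]

(s=0,f=1) a[fast]=2=a[slow] dup → fast++
(s=0,f=2) a[fast]=2=a[slow] dup → fast++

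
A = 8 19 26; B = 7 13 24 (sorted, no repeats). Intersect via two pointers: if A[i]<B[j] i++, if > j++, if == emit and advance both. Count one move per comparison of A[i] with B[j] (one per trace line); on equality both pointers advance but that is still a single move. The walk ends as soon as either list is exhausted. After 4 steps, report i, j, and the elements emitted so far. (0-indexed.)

[i=0,j=0] 8>7 → j++
[i=0,j=1] 8<13 → i++
[i=1,j=1] 19>13 → j++
[i=1,j=2] 19<24 → i++

i=2, j=2, emitted=[]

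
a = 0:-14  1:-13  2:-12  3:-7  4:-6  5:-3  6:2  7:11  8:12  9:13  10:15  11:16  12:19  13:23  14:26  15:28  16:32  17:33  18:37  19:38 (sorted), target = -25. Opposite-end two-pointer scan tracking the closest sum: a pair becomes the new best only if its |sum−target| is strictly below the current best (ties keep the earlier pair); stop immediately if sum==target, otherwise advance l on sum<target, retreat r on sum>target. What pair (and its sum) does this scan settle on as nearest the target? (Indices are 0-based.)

[0,19] -14+38=24 d=49 * → r--
[0,18] -14+37=23 d=48 * → r--
[0,17] -14+33=19 d=44 * → r--
[0,16] -14+32=18 d=43 * → r--
[0,15] -14+28=14 d=39 * → r--
[0,14] -14+26=12 d=37 * → r--
[0,13] -14+23=9 d=34 * → r--
[0,12] -14+19=5 d=30 * → r--
[0,11] -14+16=2 d=27 * → r--
[0,10] -14+15=1 d=26 * → r--
[0,9] -14+13=-1 d=24 * → r--
[0,8] -14+12=-2 d=23 * → r--
[0,7] -14+11=-3 d=22 * → r--
[0,6] -14+2=-12 d=13 * → r--
[0,5] -14+-3=-17 d=8 * → r--
[0,4] -14+-6=-20 d=5 * → r--
[0,3] -14+-7=-21 d=4 * → r--
[0,2] -14+-12=-26 d=1 * → l++
[1,2] -13+-12=-25 d=0 * → stop

pair (-13, -12) with sum -25 (|Δ|=0)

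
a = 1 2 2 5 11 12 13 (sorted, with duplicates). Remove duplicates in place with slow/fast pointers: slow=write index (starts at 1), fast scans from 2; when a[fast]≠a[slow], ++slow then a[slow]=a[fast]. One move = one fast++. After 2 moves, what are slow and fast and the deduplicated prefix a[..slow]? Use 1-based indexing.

slow=2, fast=4, prefix=[1, 2]

slow=1 fast=2: a[fast]=2≠a[slow]=1 write a[2]=2, slow++,fast++
slow=2 fast=3: a[fast]=2=a[slow] dup, fast++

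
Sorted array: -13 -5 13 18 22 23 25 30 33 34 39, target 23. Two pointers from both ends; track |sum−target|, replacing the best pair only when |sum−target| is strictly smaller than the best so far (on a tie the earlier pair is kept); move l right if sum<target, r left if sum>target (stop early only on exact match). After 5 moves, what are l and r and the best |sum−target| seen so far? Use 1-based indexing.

l=1 r=11: -13+39=26 d=3 *, r--
l=1 r=10: -13+34=21 d=2 *, l++
l=2 r=10: -5+34=29 d=6, r--
l=2 r=9: -5+33=28 d=5, r--
l=2 r=8: -5+30=25 d=2, r--

l=2, r=7, best |Δ|=2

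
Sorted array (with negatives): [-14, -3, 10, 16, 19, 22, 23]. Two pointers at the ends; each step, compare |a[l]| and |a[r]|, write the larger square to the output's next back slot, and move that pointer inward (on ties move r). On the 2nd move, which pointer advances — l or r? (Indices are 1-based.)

r

l=1 r=7: |-14|<=|23| out[7]=529, r--
l=1 r=6: |-14|<=|22| out[6]=484, r--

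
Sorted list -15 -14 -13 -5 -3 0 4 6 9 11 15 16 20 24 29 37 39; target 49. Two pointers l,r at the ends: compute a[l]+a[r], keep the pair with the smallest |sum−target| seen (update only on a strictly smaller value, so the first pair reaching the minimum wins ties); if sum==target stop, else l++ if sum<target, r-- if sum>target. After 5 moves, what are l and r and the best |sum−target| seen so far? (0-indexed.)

[0,16] -15+39=24 d=25 * → l++
[1,16] -14+39=25 d=24 * → l++
[2,16] -13+39=26 d=23 * → l++
[3,16] -5+39=34 d=15 * → l++
[4,16] -3+39=36 d=13 * → l++

l=5, r=16, best |Δ|=13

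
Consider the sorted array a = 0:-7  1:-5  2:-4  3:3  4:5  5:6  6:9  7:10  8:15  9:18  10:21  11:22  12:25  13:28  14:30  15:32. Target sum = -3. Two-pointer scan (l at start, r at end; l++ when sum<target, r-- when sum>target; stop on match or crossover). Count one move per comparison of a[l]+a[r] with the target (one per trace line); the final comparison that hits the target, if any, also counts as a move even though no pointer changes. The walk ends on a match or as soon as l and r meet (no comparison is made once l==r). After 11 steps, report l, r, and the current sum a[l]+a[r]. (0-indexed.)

[0,15] -7+32=25 >-3 → r--
[0,14] -7+30=23 >-3 → r--
[0,13] -7+28=21 >-3 → r--
[0,12] -7+25=18 >-3 → r--
[0,11] -7+22=15 >-3 → r--
[0,10] -7+21=14 >-3 → r--
[0,9] -7+18=11 >-3 → r--
[0,8] -7+15=8 >-3 → r--
[0,7] -7+10=3 >-3 → r--
[0,6] -7+9=2 >-3 → r--
[0,5] -7+6=-1 >-3 → r--

l=0, r=4, sum=-2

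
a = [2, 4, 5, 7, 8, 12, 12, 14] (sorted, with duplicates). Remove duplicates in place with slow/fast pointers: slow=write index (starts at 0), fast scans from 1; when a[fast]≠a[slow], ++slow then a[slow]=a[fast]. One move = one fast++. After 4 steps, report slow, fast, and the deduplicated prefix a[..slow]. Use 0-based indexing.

slow=0 fast=1: a[fast]=4≠a[slow]=2 write a[1]=4, slow++,fast++
slow=1 fast=2: a[fast]=5≠a[slow]=4 write a[2]=5, slow++,fast++
slow=2 fast=3: a[fast]=7≠a[slow]=5 write a[3]=7, slow++,fast++
slow=3 fast=4: a[fast]=8≠a[slow]=7 write a[4]=8, slow++,fast++

slow=4, fast=5, prefix=[2, 4, 5, 7, 8]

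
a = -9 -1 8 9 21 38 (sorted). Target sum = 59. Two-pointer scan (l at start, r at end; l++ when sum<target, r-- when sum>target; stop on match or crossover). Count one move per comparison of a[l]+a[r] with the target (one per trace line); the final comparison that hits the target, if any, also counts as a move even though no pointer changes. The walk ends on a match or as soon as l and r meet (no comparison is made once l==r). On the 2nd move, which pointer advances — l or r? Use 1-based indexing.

l=1 r=6: -9+38=29 <59, l++
l=2 r=6: -1+38=37 <59, l++

l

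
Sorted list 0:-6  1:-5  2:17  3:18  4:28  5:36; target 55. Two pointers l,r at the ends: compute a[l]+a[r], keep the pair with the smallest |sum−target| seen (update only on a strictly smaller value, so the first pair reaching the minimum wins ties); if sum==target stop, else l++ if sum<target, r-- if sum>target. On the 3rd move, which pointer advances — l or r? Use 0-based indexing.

l=0 r=5: -6+36=30 d=25 *, l++
l=1 r=5: -5+36=31 d=24 *, l++
l=2 r=5: 17+36=53 d=2 *, l++

l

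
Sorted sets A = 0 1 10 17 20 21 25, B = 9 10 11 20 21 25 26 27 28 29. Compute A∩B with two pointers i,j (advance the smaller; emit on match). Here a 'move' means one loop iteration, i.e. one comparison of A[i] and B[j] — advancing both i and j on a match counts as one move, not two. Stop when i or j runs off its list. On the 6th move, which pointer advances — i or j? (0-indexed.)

i

[i=0,j=0] 0<9 → i++
[i=1,j=0] 1<9 → i++
[i=2,j=0] 10>9 → j++
[i=2,j=1] 10==10 emit → i++,j++
[i=3,j=2] 17>11 → j++
[i=3,j=3] 17<20 → i++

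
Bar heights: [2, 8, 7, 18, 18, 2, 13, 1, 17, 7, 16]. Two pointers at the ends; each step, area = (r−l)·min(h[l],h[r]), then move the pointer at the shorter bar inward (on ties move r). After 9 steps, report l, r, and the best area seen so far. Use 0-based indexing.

[0,10] min(2,16)*10=20 best=20 * → l++
[1,10] min(8,16)*9=72 best=72 * → l++
[2,10] min(7,16)*8=56 best=72 → l++
[3,10] min(18,16)*7=112 best=112 * → r--
[3,9] min(18,7)*6=42 best=112 → r--
[3,8] min(18,17)*5=85 best=112 → r--
[3,7] min(18,1)*4=4 best=112 → r--
[3,6] min(18,13)*3=39 best=112 → r--
[3,5] min(18,2)*2=4 best=112 → r--

l=3, r=4, best area=112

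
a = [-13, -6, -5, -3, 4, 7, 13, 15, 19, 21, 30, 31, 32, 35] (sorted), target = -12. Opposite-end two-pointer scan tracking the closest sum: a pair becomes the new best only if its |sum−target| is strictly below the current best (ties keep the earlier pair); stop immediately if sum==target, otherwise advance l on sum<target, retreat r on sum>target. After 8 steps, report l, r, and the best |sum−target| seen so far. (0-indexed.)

l=0, r=5, best |Δ|=12

[0,13] -13+35=22 d=34 * → r--
[0,12] -13+32=19 d=31 * → r--
[0,11] -13+31=18 d=30 * → r--
[0,10] -13+30=17 d=29 * → r--
[0,9] -13+21=8 d=20 * → r--
[0,8] -13+19=6 d=18 * → r--
[0,7] -13+15=2 d=14 * → r--
[0,6] -13+13=0 d=12 * → r--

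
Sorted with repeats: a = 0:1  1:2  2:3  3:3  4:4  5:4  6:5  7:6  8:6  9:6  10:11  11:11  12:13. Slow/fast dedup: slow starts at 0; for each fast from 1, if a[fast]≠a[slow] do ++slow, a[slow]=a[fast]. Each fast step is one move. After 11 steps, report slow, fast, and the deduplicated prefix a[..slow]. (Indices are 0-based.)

(s=0,f=1) a[fast]=2≠a[slow]=1 write a[1]=2 → slow++,fast++
(s=1,f=2) a[fast]=3≠a[slow]=2 write a[2]=3 → slow++,fast++
(s=2,f=3) a[fast]=3=a[slow] dup → fast++
(s=2,f=4) a[fast]=4≠a[slow]=3 write a[3]=4 → slow++,fast++
(s=3,f=5) a[fast]=4=a[slow] dup → fast++
(s=3,f=6) a[fast]=5≠a[slow]=4 write a[4]=5 → slow++,fast++
(s=4,f=7) a[fast]=6≠a[slow]=5 write a[5]=6 → slow++,fast++
(s=5,f=8) a[fast]=6=a[slow] dup → fast++
(s=5,f=9) a[fast]=6=a[slow] dup → fast++
(s=5,f=10) a[fast]=11≠a[slow]=6 write a[6]=11 → slow++,fast++
(s=6,f=11) a[fast]=11=a[slow] dup → fast++

slow=6, fast=12, prefix=[1, 2, 3, 4, 5, 6, 11]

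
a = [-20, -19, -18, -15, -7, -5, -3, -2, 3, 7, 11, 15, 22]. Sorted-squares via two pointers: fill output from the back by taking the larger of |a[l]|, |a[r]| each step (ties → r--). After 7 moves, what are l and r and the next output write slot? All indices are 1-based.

l=5, r=10, next write slot=6

[1,13] |-20|<=|22| out[13]=484 → r--
[1,12] |-20|>|15| out[12]=400 → l++
[2,12] |-19|>|15| out[11]=361 → l++
[3,12] |-18|>|15| out[10]=324 → l++
[4,12] |-15|<=|15| out[9]=225 → r--
[4,11] |-15|>|11| out[8]=225 → l++
[5,11] |-7|<=|11| out[7]=121 → r--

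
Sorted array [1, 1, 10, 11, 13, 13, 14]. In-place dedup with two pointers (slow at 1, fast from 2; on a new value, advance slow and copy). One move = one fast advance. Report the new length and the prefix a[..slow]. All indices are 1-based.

length 5; prefix = [1, 10, 11, 13, 14]

slow=1 fast=2: a[fast]=1=a[slow] dup, fast++
slow=1 fast=3: a[fast]=10≠a[slow]=1 write a[2]=10, slow++,fast++
slow=2 fast=4: a[fast]=11≠a[slow]=10 write a[3]=11, slow++,fast++
slow=3 fast=5: a[fast]=13≠a[slow]=11 write a[4]=13, slow++,fast++
slow=4 fast=6: a[fast]=13=a[slow] dup, fast++
slow=4 fast=7: a[fast]=14≠a[slow]=13 write a[5]=14, slow++,fast++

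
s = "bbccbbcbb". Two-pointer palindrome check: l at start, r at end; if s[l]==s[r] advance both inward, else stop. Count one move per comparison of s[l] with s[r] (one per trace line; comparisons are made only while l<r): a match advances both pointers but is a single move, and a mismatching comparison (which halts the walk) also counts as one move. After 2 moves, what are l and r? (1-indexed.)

[1,9] 'b'=='b' → l++,r--
[2,8] 'b'=='b' → l++,r--

l=3, r=7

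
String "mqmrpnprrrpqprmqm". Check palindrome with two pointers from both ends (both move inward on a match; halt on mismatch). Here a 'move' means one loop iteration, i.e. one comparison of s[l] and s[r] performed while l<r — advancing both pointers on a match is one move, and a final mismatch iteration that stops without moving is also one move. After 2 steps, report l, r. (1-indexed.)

l=3, r=15

[1,17] 'm'=='m' → l++,r--
[2,16] 'q'=='q' → l++,r--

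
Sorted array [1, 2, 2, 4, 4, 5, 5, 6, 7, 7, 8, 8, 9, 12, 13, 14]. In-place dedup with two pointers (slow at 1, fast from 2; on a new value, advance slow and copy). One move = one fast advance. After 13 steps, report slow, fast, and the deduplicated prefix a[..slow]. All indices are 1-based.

(s=1,f=2) a[fast]=2≠a[slow]=1 write a[2]=2 → slow++,fast++
(s=2,f=3) a[fast]=2=a[slow] dup → fast++
(s=2,f=4) a[fast]=4≠a[slow]=2 write a[3]=4 → slow++,fast++
(s=3,f=5) a[fast]=4=a[slow] dup → fast++
(s=3,f=6) a[fast]=5≠a[slow]=4 write a[4]=5 → slow++,fast++
(s=4,f=7) a[fast]=5=a[slow] dup → fast++
(s=4,f=8) a[fast]=6≠a[slow]=5 write a[5]=6 → slow++,fast++
(s=5,f=9) a[fast]=7≠a[slow]=6 write a[6]=7 → slow++,fast++
(s=6,f=10) a[fast]=7=a[slow] dup → fast++
(s=6,f=11) a[fast]=8≠a[slow]=7 write a[7]=8 → slow++,fast++
(s=7,f=12) a[fast]=8=a[slow] dup → fast++
(s=7,f=13) a[fast]=9≠a[slow]=8 write a[8]=9 → slow++,fast++
(s=8,f=14) a[fast]=12≠a[slow]=9 write a[9]=12 → slow++,fast++

slow=9, fast=15, prefix=[1, 2, 4, 5, 6, 7, 8, 9, 12]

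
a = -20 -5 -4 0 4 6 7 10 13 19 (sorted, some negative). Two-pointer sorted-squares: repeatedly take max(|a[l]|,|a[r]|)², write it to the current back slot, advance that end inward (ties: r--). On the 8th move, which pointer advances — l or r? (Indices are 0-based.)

r

l=0 r=9: |-20|>|19| out[9]=400, l++
l=1 r=9: |-5|<=|19| out[8]=361, r--
l=1 r=8: |-5|<=|13| out[7]=169, r--
l=1 r=7: |-5|<=|10| out[6]=100, r--
l=1 r=6: |-5|<=|7| out[5]=49, r--
l=1 r=5: |-5|<=|6| out[4]=36, r--
l=1 r=4: |-5|>|4| out[3]=25, l++
l=2 r=4: |-4|<=|4| out[2]=16, r--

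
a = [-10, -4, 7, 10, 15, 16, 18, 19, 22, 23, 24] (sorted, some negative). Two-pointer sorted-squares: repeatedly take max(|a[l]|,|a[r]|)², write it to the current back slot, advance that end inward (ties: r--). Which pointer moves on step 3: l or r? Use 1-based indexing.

r

[1,11] |-10|<=|24| out[11]=576 → r--
[1,10] |-10|<=|23| out[10]=529 → r--
[1,9] |-10|<=|22| out[9]=484 → r--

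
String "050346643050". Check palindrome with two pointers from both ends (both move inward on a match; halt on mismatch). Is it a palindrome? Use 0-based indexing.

palindrome

[0,11] '0'=='0' → l++,r--
[1,10] '5'=='5' → l++,r--
[2,9] '0'=='0' → l++,r--
[3,8] '3'=='3' → l++,r--
[4,7] '4'=='4' → l++,r--
[5,6] '6'=='6' → l++,r--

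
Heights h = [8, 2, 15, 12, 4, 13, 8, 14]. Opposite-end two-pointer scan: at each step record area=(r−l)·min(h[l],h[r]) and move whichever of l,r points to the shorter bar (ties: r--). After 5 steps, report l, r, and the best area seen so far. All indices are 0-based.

[0,7] min(8,14)*7=56 best=56 * → l++
[1,7] min(2,14)*6=12 best=56 → l++
[2,7] min(15,14)*5=70 best=70 * → r--
[2,6] min(15,8)*4=32 best=70 → r--
[2,5] min(15,13)*3=39 best=70 → r--

l=2, r=4, best area=70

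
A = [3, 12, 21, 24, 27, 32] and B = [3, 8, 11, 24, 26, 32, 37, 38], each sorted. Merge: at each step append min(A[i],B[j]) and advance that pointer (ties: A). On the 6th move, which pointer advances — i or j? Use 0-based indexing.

i=0 j=0: A[i]=3<=B[j]=3 take 3, i++
i=1 j=0: A[i]=12>B[j]=3 take 3, j++
i=1 j=1: A[i]=12>B[j]=8 take 8, j++
i=1 j=2: A[i]=12>B[j]=11 take 11, j++
i=1 j=3: A[i]=12<=B[j]=24 take 12, i++
i=2 j=3: A[i]=21<=B[j]=24 take 21, i++

i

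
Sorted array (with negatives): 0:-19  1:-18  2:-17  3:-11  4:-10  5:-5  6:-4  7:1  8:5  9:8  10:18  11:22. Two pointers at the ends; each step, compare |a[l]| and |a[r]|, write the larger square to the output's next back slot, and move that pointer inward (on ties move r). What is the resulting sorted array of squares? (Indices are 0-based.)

l=0 r=11: |-19|<=|22| out[11]=484, r--
l=0 r=10: |-19|>|18| out[10]=361, l++
l=1 r=10: |-18|<=|18| out[9]=324, r--
l=1 r=9: |-18|>|8| out[8]=324, l++
l=2 r=9: |-17|>|8| out[7]=289, l++
l=3 r=9: |-11|>|8| out[6]=121, l++
l=4 r=9: |-10|>|8| out[5]=100, l++
l=5 r=9: |-5|<=|8| out[4]=64, r--
l=5 r=8: |-5|<=|5| out[3]=25, r--
l=5 r=7: |-5|>|1| out[2]=25, l++
l=6 r=7: |-4|>|1| out[1]=16, l++
l=7 r=7: |1|<=|1| out[0]=1, r--

[1, 16, 25, 25, 64, 100, 121, 289, 324, 324, 361, 484]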